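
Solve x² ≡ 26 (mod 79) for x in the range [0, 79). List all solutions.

37, 42

Since 79 ≡ 3 (mod 4), a square root of 26 is 26^((79+1)/4) = 26^20 mod 79.
Repeated squaring: 26^2≡44, 26^4≡40, 26^8≡20, 26^16≡5 (mod 79).
26^20 = 26^(16+4) ≡ 42 (mod 79).
Check: 42² = 1764 ≡ 26 (mod 79). The two roots are 37 and 42.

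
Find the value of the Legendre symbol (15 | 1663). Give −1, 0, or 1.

Reciprocity: 15 ≡ 3 and 1663 ≡ 3 (mod 4), so (15/1663) = −(1663/15).
Reduce top mod 15: now compute (13/15).
Reciprocity: 13 ≡ 1 and 15 ≡ 3 (mod 4), so (13/15) = +(15/13).
Reduce top mod 13: now compute (2/13).
Pull out 2: since 13 ≡ 5 (mod 8), (2/13) = -1.
Reached (1/13) = 1. Collecting the sign flips along the way, the symbol is +1.

1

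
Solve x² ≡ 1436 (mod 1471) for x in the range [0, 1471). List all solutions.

479, 992

Since 1471 ≡ 3 (mod 4), a square root of 1436 is 1436^((1471+1)/4) = 1436^368 mod 1471.
Repeated squaring: 1436^2≡1225, 1436^4≡205, 1436^8≡837, 1436^16≡373, 1436^32≡855, 1436^64≡1409, 1436^128≡902, 1436^256≡141 (mod 1471).
1436^368 = 1436^(256+64+32+16) ≡ 479 (mod 1471).
Check: 479² = 229441 ≡ 1436 (mod 1471). The two roots are 479 and 992.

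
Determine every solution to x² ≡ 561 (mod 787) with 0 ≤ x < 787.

Since 787 ≡ 3 (mod 4), a square root of 561 is 561^((787+1)/4) = 561^197 mod 787.
Repeated squaring: 561^2≡708, 561^4≡732, 561^8≡664, 561^16≡176, 561^32≡283, 561^64≡602, 561^128≡384 (mod 787).
561^197 = 561^(128+64+4+1) ≡ 179 (mod 787).
Check: 179² = 32041 ≡ 561 (mod 787). The two roots are 179 and 608.

179, 608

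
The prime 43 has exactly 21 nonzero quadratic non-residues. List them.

Square k = 1,…,21 (k and 43−k give the same square):
1²=1, 2²=4, 3²=9, 4²=16, 5²=25, 6²=36, 7²≡6, 8²≡21, 9²≡38, 10²≡14, 11²≡35, 12²≡15, 13²≡40, 14²≡24, 15²≡10, 16²≡41, 17²≡31, 18²≡23, 19²≡17, 20²≡13, 21²≡11 (mod 43).
The residues are {1, 4, 6, 9, 10, 11, 13, 14, 15, 16, 17, 21, 23, 24, 25, 31, 35, 36, 38, 40, 41}; the non-residues are the remaining 21 nonzero classes.

2, 3, 5, 7, 8, 12, 18, 19, 20, 22, 26, 27, 28, 29, 30, 32, 33, 34, 37, 39, 42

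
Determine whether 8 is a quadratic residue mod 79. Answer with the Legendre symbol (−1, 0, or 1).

1

Pull out 2^3: since 79 ≡ 7 (mod 8), (2/79) = +1, so (2/79)^3 = +1.
Reached (1/79) = 1. Collecting the sign flips along the way, the symbol is +1.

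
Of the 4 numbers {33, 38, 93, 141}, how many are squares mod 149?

(33/149) = +1 → QR.
(38/149) = -1 → non-residue.
(93/149) = -1 → non-residue.
(141/149) = -1 → non-residue.
Total quadratic residues among the 4: 1.

1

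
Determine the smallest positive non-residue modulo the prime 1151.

(2/1151) = +1, so 2 is a residue.
(3/1151) = +1, so 3 is a residue.
(4/1151) = +1, so 4 is a residue.
(5/1151) = +1, so 5 is a residue.
(6/1151) = +1, so 6 is a residue.
(7/1151) = +1, so 7 is a residue.
(8/1151) = +1, so 8 is a residue.
(9/1151) = +1, so 9 is a residue.
(10/1151) = +1, so 10 is a residue.
(11/1151) = +1, so 11 is a residue.
(12/1151) = +1, so 12 is a residue.
(13/1151) = −1, so 13 is the smallest positive non-residue mod 1151.

13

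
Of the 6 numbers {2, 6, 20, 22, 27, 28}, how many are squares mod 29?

4

(2/29) = -1 → non-residue.
(6/29) = +1 → QR.
(20/29) = +1 → QR.
(22/29) = +1 → QR.
(27/29) = -1 → non-residue.
(28/29) = +1 → QR.
Total quadratic residues among the 6: 4.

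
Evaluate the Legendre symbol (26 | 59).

Pull out 2: since 59 ≡ 3 (mod 8), (2/59) = -1.
Reciprocity: 13 ≡ 1 and 59 ≡ 3 (mod 4), so (13/59) = +(59/13).
Reduce top mod 13: now compute (7/13).
Reciprocity: 7 ≡ 3 and 13 ≡ 1 (mod 4), so (7/13) = +(13/7).
Reduce top mod 7: now compute (6/7).
Pull out 2: since 7 ≡ 7 (mod 8), (2/7) = +1.
Reciprocity: 3 ≡ 3 and 7 ≡ 3 (mod 4), so (3/7) = −(7/3).
Reduce top mod 3: now compute (1/3).
Reached (1/3) = 1. Collecting the sign flips along the way, the symbol is +1.

1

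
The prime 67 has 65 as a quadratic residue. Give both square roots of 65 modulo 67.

20, 47

Since 67 ≡ 3 (mod 4), a square root of 65 is 65^((67+1)/4) = 65^17 mod 67.
Repeated squaring: 65^2≡4, 65^4≡16, 65^8≡55, 65^16≡10 (mod 67).
65^17 = 65^(16+1) ≡ 47 (mod 67).
Check: 47² = 2209 ≡ 65 (mod 67). The two roots are 20 and 47.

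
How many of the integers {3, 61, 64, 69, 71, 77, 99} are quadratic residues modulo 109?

(3/109) = +1 → QR.
(61/109) = +1 → QR.
(64/109) = +1 → QR.
(69/109) = -1 → non-residue.
(71/109) = +1 → QR.
(77/109) = -1 → non-residue.
(99/109) = -1 → non-residue.
Total quadratic residues among the 7: 4.

4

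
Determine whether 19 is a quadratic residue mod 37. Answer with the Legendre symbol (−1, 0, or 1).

Euler's criterion: (19/37) ≡ 19^18 (mod 37).
19^2 ≡ 28 (mod 37)
19^4 ≡ 7 (mod 37)
19^8 ≡ 12 (mod 37)
19^16 ≡ 33 (mod 37)
19^18 = 19^(16+2) ≡ 36 (mod 37).
Result is 36 ≡ −1, so (19/37) = −1.

-1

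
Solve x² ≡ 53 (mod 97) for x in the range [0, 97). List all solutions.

97 ≡ 1 (mod 4), so we find a root by search.
Trying successive values, 21² = 441 ≡ 53 (mod 97). The other root is 97 − 21 = 76.

21, 76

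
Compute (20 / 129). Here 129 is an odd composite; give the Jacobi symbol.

Pull out 2^2: since 129 ≡ 1 (mod 8), (2/129) = +1, so (2/129)^2 = +1.
Reciprocity: 5 ≡ 1 and 129 ≡ 1 (mod 4), so (5/129) = +(129/5).
Reduce top mod 5: now compute (4/5).
Pull out 2^2: since 5 ≡ 5 (mod 8), (2/5) = -1, so (2/5)^2 = +1.
Reached (1/5) = 1. Collecting the sign flips along the way, the symbol is +1.

1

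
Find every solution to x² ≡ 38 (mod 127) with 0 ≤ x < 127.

61, 66

Since 127 ≡ 3 (mod 4), a square root of 38 is 38^((127+1)/4) = 38^32 mod 127.
Repeated squaring: 38^2≡47, 38^4≡50, 38^8≡87, 38^16≡76, 38^32≡61 (mod 127).
38^32 = 38^(32) ≡ 61 (mod 127).
Check: 61² = 3721 ≡ 38 (mod 127). The two roots are 61 and 66.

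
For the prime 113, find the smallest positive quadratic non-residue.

3

(2/113) = +1, so 2 is a residue.
(3/113) = −1, so 3 is the smallest positive non-residue mod 113.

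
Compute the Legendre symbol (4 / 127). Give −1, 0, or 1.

1

Pull out 2^2: since 127 ≡ 7 (mod 8), (2/127) = +1, so (2/127)^2 = +1.
Reached (1/127) = 1. Collecting the sign flips along the way, the symbol is +1.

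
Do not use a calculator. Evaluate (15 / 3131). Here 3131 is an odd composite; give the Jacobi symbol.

1

Reciprocity: 15 ≡ 3 and 3131 ≡ 3 (mod 4), so (15/3131) = −(3131/15).
Reduce top mod 15: now compute (11/15).
Reciprocity: 11 ≡ 3 and 15 ≡ 3 (mod 4), so (11/15) = −(15/11).
Reduce top mod 11: now compute (4/11).
Pull out 2^2: since 11 ≡ 3 (mod 8), (2/11) = -1, so (2/11)^2 = +1.
Reached (1/11) = 1. Collecting the sign flips along the way, the symbol is +1.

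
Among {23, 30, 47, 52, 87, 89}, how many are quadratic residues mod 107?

6

(23/107) = +1 → QR.
(30/107) = +1 → QR.
(47/107) = +1 → QR.
(52/107) = +1 → QR.
(87/107) = +1 → QR.
(89/107) = +1 → QR.
Total quadratic residues among the 6: 6.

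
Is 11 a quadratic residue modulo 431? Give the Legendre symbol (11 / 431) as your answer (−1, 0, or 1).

1

Euler's criterion: (11/431) ≡ 11^215 (mod 431).
11^2 ≡ 121 (mod 431)
11^4 ≡ 418 (mod 431)
11^8 ≡ 169 (mod 431)
11^16 ≡ 115 (mod 431)
11^32 ≡ 295 (mod 431)
11^64 ≡ 394 (mod 431)
11^128 ≡ 76 (mod 431)
11^215 = 11^(128+64+16+4+2+1) ≡ 1 (mod 431).
Result is 1, so (11/431) = 1.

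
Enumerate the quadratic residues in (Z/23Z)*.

1,2,3,4,6,8,9,12,13,16,18

Square k = 1,…,11 (k and 23−k give the same square):
1²=1, 2²=4, 3²=9, 4²=16, 5²≡2, 6²≡13, 7²≡3, 8²≡18, 9²≡12, 10²≡8, 11²≡6 (mod 23).
So the quadratic residues mod 23 are {1, 2, 3, 4, 6, 8, 9, 12, 13, 16, 18}.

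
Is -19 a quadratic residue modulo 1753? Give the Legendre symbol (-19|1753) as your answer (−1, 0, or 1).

First reduce: -19 ≡ 1734 (mod 1753).
Pull out 2: since 1753 ≡ 1 (mod 8), (2/1753) = +1.
Reciprocity: 867 ≡ 3 and 1753 ≡ 1 (mod 4), so (867/1753) = +(1753/867).
Reduce top mod 867: now compute (19/867).
Reciprocity: 19 ≡ 3 and 867 ≡ 3 (mod 4), so (19/867) = −(867/19).
Reduce top mod 19: now compute (12/19).
Pull out 2^2: since 19 ≡ 3 (mod 8), (2/19) = -1, so (2/19)^2 = +1.
Reciprocity: 3 ≡ 3 and 19 ≡ 3 (mod 4), so (3/19) = −(19/3).
Reduce top mod 3: now compute (1/3).
Reached (1/3) = 1. Collecting the sign flips along the way, the symbol is +1.

1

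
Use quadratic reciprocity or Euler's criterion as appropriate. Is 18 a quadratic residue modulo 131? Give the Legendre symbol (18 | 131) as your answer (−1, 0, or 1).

Pull out 2: since 131 ≡ 3 (mod 8), (2/131) = -1.
Reciprocity: 9 ≡ 1 and 131 ≡ 3 (mod 4), so (9/131) = +(131/9).
Reduce top mod 9: now compute (5/9).
Reciprocity: 5 ≡ 1 and 9 ≡ 1 (mod 4), so (5/9) = +(9/5).
Reduce top mod 5: now compute (4/5).
Pull out 2^2: since 5 ≡ 5 (mod 8), (2/5) = -1, so (2/5)^2 = +1.
Reached (1/5) = 1. Collecting the sign flips along the way, the symbol is -1.

-1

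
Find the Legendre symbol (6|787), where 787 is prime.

1

Pull out 2: since 787 ≡ 3 (mod 8), (2/787) = -1.
Reciprocity: 3 ≡ 3 and 787 ≡ 3 (mod 4), so (3/787) = −(787/3).
Reduce top mod 3: now compute (1/3).
Reached (1/3) = 1. Collecting the sign flips along the way, the symbol is +1.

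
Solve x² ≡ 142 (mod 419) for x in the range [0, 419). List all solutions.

Since 419 ≡ 3 (mod 4), a square root of 142 is 142^((419+1)/4) = 142^105 mod 419.
Repeated squaring: 142^2≡52, 142^4≡190, 142^8≡66, 142^16≡166, 142^32≡321, 142^64≡386 (mod 419).
142^105 = 142^(64+32+8+1) ≡ 264 (mod 419).
Check: 264² = 69696 ≡ 142 (mod 419). The two roots are 155 and 264.

155, 264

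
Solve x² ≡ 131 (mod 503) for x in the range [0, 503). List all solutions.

Since 503 ≡ 3 (mod 4), a square root of 131 is 131^((503+1)/4) = 131^126 mod 503.
Repeated squaring: 131^2≡59, 131^4≡463, 131^8≡91, 131^16≡233, 131^32≡468, 131^64≡219 (mod 503).
131^126 = 131^(64+32+16+8+4+2) ≡ 344 (mod 503).
Check: 344² = 118336 ≡ 131 (mod 503). The two roots are 159 and 344.

159, 344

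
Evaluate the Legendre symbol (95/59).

1

First reduce: 95 ≡ 36 (mod 59).
Pull out 2^2: since 59 ≡ 3 (mod 8), (2/59) = -1, so (2/59)^2 = +1.
Reciprocity: 9 ≡ 1 and 59 ≡ 3 (mod 4), so (9/59) = +(59/9).
Reduce top mod 9: now compute (5/9).
Reciprocity: 5 ≡ 1 and 9 ≡ 1 (mod 4), so (5/9) = +(9/5).
Reduce top mod 5: now compute (4/5).
Pull out 2^2: since 5 ≡ 5 (mod 8), (2/5) = -1, so (2/5)^2 = +1.
Reached (1/5) = 1. Collecting the sign flips along the way, the symbol is +1.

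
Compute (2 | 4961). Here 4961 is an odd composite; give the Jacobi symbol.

Pull out 2: since 4961 ≡ 1 (mod 8), (2/4961) = +1.
Reached (1/4961) = 1. Collecting the sign flips along the way, the symbol is +1.

1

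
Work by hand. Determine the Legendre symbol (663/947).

1

Euler's criterion: (663/947) ≡ 663^473 (mod 947).
663^2 ≡ 161 (mod 947)
663^4 ≡ 352 (mod 947)
663^8 ≡ 794 (mod 947)
663^16 ≡ 681 (mod 947)
663^32 ≡ 678 (mod 947)
663^64 ≡ 389 (mod 947)
663^128 ≡ 748 (mod 947)
663^256 ≡ 774 (mod 947)
663^473 = 663^(256+128+64+16+8+1) ≡ 1 (mod 947).
Result is 1, so (663/947) = 1.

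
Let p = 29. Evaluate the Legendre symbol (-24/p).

First reduce: -24 ≡ 5 (mod 29).
Reciprocity: 5 ≡ 1 and 29 ≡ 1 (mod 4), so (5/29) = +(29/5).
Reduce top mod 5: now compute (4/5).
Pull out 2^2: since 5 ≡ 5 (mod 8), (2/5) = -1, so (2/5)^2 = +1.
Reached (1/5) = 1. Collecting the sign flips along the way, the symbol is +1.

1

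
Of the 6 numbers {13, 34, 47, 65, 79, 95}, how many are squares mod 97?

4

(13/97) = -1 → non-residue.
(34/97) = -1 → non-residue.
(47/97) = +1 → QR.
(65/97) = +1 → QR.
(79/97) = +1 → QR.
(95/97) = +1 → QR.
Total quadratic residues among the 6: 4.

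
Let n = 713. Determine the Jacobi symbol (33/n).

Reciprocity: 33 ≡ 1 and 713 ≡ 1 (mod 4), so (33/713) = +(713/33).
Reduce top mod 33: now compute (20/33).
Pull out 2^2: since 33 ≡ 1 (mod 8), (2/33) = +1, so (2/33)^2 = +1.
Reciprocity: 5 ≡ 1 and 33 ≡ 1 (mod 4), so (5/33) = +(33/5).
Reduce top mod 5: now compute (3/5).
Reciprocity: 3 ≡ 3 and 5 ≡ 1 (mod 4), so (3/5) = +(5/3).
Reduce top mod 3: now compute (2/3).
Pull out 2: since 3 ≡ 3 (mod 8), (2/3) = -1.
Reached (1/3) = 1. Collecting the sign flips along the way, the symbol is -1.

-1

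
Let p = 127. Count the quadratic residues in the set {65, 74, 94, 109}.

(65/127) = -1 → non-residue.
(74/127) = +1 → QR.
(94/127) = +1 → QR.
(109/127) = -1 → non-residue.
Total quadratic residues among the 4: 2.

2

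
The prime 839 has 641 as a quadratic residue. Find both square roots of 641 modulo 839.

178, 661

Since 839 ≡ 3 (mod 4), a square root of 641 is 641^((839+1)/4) = 641^210 mod 839.
Repeated squaring: 641^2≡610, 641^4≡423, 641^8≡222, 641^16≡622, 641^32≡105, 641^64≡118, 641^128≡500 (mod 839).
641^210 = 641^(128+64+16+2) ≡ 661 (mod 839).
Check: 661² = 436921 ≡ 641 (mod 839). The two roots are 178 and 661.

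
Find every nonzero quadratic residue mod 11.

1 3 4 5 9

Square k = 1,…,5 (k and 11−k give the same square):
1²=1, 2²=4, 3²=9, 4²≡5, 5²≡3 (mod 11).
So the quadratic residues mod 11 are {1, 3, 4, 5, 9}.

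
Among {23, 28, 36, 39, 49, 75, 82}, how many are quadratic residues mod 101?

4

(23/101) = +1 → QR.
(28/101) = -1 → non-residue.
(36/101) = +1 → QR.
(39/101) = -1 → non-residue.
(49/101) = +1 → QR.
(75/101) = -1 → non-residue.
(82/101) = +1 → QR.
Total quadratic residues among the 7: 4.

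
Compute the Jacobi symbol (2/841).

Pull out 2: since 841 ≡ 1 (mod 8), (2/841) = +1.
Reached (1/841) = 1. Collecting the sign flips along the way, the symbol is +1.

1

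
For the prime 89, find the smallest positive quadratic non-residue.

3

(2/89) = +1, so 2 is a residue.
(3/89) = −1, so 3 is the smallest positive non-residue mod 89.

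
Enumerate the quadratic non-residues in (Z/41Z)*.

Square k = 1,…,20 (k and 41−k give the same square):
1²=1, 2²=4, 3²=9, 4²=16, 5²=25, 6²=36, 7²≡8, 8²≡23, 9²≡40, 10²≡18, 11²≡39, 12²≡21, 13²≡5, 14²≡32, 15²≡20, 16²≡10, 17²≡2, 18²≡37, 19²≡33, 20²≡31 (mod 41).
The residues are {1, 2, 4, 5, 8, 9, 10, 16, 18, 20, 21, 23, 25, 31, 32, 33, 36, 37, 39, 40}; the non-residues are the remaining 20 nonzero classes.

3 6 7 11 12 13 14 15 17 19 22 24 26 27 28 29 30 34 35 38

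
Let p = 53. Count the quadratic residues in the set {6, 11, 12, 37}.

(6/53) = +1 → QR.
(11/53) = +1 → QR.
(12/53) = -1 → non-residue.
(37/53) = +1 → QR.
Total quadratic residues among the 4: 3.

3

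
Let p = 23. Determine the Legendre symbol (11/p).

-1

Euler's criterion: (11/23) ≡ 11^11 (mod 23).
11^2 ≡ 6 (mod 23)
11^4 ≡ 13 (mod 23)
11^8 ≡ 8 (mod 23)
11^11 = 11^(8+2+1) ≡ 22 (mod 23).
Result is 22 ≡ −1, so (11/23) = −1.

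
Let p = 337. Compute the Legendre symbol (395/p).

-1

Euler's criterion: (395/337) ≡ 58^168 (mod 337).
58^2 ≡ 331 (mod 337)
58^4 ≡ 36 (mod 337)
58^8 ≡ 285 (mod 337)
58^16 ≡ 8 (mod 337)
58^32 ≡ 64 (mod 337)
58^64 ≡ 52 (mod 337)
58^128 ≡ 8 (mod 337)
58^168 = 58^(128+32+8) ≡ 336 (mod 337).
Result is 336 ≡ −1, so (395/337) = −1.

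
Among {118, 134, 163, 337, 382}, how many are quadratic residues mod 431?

(118/431) = +1 → QR.
(134/431) = -1 → non-residue.
(163/431) = +1 → QR.
(337/431) = +1 → QR.
(382/431) = -1 → non-residue.
Total quadratic residues among the 5: 3.

3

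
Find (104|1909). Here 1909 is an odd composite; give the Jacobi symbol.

Pull out 2^3: since 1909 ≡ 5 (mod 8), (2/1909) = -1, so (2/1909)^3 = -1.
Reciprocity: 13 ≡ 1 and 1909 ≡ 1 (mod 4), so (13/1909) = +(1909/13).
Reduce top mod 13: now compute (11/13).
Reciprocity: 11 ≡ 3 and 13 ≡ 1 (mod 4), so (11/13) = +(13/11).
Reduce top mod 11: now compute (2/11).
Pull out 2: since 11 ≡ 3 (mod 8), (2/11) = -1.
Reached (1/11) = 1. Collecting the sign flips along the way, the symbol is +1.

1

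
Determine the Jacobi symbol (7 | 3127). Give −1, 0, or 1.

Reciprocity: 7 ≡ 3 and 3127 ≡ 3 (mod 4), so (7/3127) = −(3127/7).
Reduce top mod 7: now compute (5/7).
Reciprocity: 5 ≡ 1 and 7 ≡ 3 (mod 4), so (5/7) = +(7/5).
Reduce top mod 5: now compute (2/5).
Pull out 2: since 5 ≡ 5 (mod 8), (2/5) = -1.
Reached (1/5) = 1. Collecting the sign flips along the way, the symbol is +1.

1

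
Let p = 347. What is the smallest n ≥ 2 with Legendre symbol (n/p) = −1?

2

(2/347) = −1, so 2 is the smallest positive non-residue mod 347.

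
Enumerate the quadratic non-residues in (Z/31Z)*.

3, 6, 11, 12, 13, 15, 17, 21, 22, 23, 24, 26, 27, 29, 30

Square k = 1,…,15 (k and 31−k give the same square):
1²=1, 2²=4, 3²=9, 4²=16, 5²=25, 6²≡5, 7²≡18, 8²≡2, 9²≡19, 10²≡7, 11²≡28, 12²≡20, 13²≡14, 14²≡10, 15²≡8 (mod 31).
The residues are {1, 2, 4, 5, 7, 8, 9, 10, 14, 16, 18, 19, 20, 25, 28}; the non-residues are the remaining 15 nonzero classes.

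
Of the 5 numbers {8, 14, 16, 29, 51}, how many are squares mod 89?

2

(8/89) = +1 → QR.
(14/89) = -1 → non-residue.
(16/89) = +1 → QR.
(29/89) = -1 → non-residue.
(51/89) = -1 → non-residue.
Total quadratic residues among the 5: 2.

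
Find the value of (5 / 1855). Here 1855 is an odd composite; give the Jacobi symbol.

Reciprocity: 5 ≡ 1 and 1855 ≡ 3 (mod 4), so (5/1855) = +(1855/5).
Reduce top mod 5: now compute (0/5).
Top reduces to 0: gcd > 1, so the symbol is 0.

0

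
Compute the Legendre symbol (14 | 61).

1

Pull out 2: since 61 ≡ 5 (mod 8), (2/61) = -1.
Reciprocity: 7 ≡ 3 and 61 ≡ 1 (mod 4), so (7/61) = +(61/7).
Reduce top mod 7: now compute (5/7).
Reciprocity: 5 ≡ 1 and 7 ≡ 3 (mod 4), so (5/7) = +(7/5).
Reduce top mod 5: now compute (2/5).
Pull out 2: since 5 ≡ 5 (mod 8), (2/5) = -1.
Reached (1/5) = 1. Collecting the sign flips along the way, the symbol is +1.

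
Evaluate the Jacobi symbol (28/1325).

Pull out 2^2: since 1325 ≡ 5 (mod 8), (2/1325) = -1, so (2/1325)^2 = +1.
Reciprocity: 7 ≡ 3 and 1325 ≡ 1 (mod 4), so (7/1325) = +(1325/7).
Reduce top mod 7: now compute (2/7).
Pull out 2: since 7 ≡ 7 (mod 8), (2/7) = +1.
Reached (1/7) = 1. Collecting the sign flips along the way, the symbol is +1.

1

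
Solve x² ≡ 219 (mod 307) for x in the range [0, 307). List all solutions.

Since 307 ≡ 3 (mod 4), a square root of 219 is 219^((307+1)/4) = 219^77 mod 307.
Repeated squaring: 219^2≡69, 219^4≡156, 219^8≡83, 219^16≡135, 219^32≡112, 219^64≡264 (mod 307).
219^77 = 219^(64+8+4+1) ≡ 181 (mod 307).
Check: 181² = 32761 ≡ 219 (mod 307). The two roots are 126 and 181.

126, 181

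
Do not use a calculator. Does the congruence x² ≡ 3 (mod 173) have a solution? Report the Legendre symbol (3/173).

-1

Reciprocity: 3 ≡ 3 and 173 ≡ 1 (mod 4), so (3/173) = +(173/3).
Reduce top mod 3: now compute (2/3).
Pull out 2: since 3 ≡ 3 (mod 8), (2/3) = -1.
Reached (1/3) = 1. Collecting the sign flips along the way, the symbol is -1.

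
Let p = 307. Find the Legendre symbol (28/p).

1

Euler's criterion: (28/307) ≡ 28^153 (mod 307).
28^2 ≡ 170 (mod 307)
28^4 ≡ 42 (mod 307)
28^8 ≡ 229 (mod 307)
28^16 ≡ 251 (mod 307)
28^32 ≡ 66 (mod 307)
28^64 ≡ 58 (mod 307)
28^128 ≡ 294 (mod 307)
28^153 = 28^(128+16+8+1) ≡ 1 (mod 307).
Result is 1, so (28/307) = 1.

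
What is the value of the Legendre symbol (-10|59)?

First reduce: -10 ≡ 49 (mod 59).
Reciprocity: 49 ≡ 1 and 59 ≡ 3 (mod 4), so (49/59) = +(59/49).
Reduce top mod 49: now compute (10/49).
Pull out 2: since 49 ≡ 1 (mod 8), (2/49) = +1.
Reciprocity: 5 ≡ 1 and 49 ≡ 1 (mod 4), so (5/49) = +(49/5).
Reduce top mod 5: now compute (4/5).
Pull out 2^2: since 5 ≡ 5 (mod 8), (2/5) = -1, so (2/5)^2 = +1.
Reached (1/5) = 1. Collecting the sign flips along the way, the symbol is +1.

1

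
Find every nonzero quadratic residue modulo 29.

1 4 5 6 7 9 13 16 20 22 23 24 25 28

Square k = 1,…,14 (k and 29−k give the same square):
1²=1, 2²=4, 3²=9, 4²=16, 5²=25, 6²≡7, 7²≡20, 8²≡6, 9²≡23, 10²≡13, 11²≡5, 12²≡28, 13²≡24, 14²≡22 (mod 29).
So the quadratic residues mod 29 are {1, 4, 5, 6, 7, 9, 13, 16, 20, 22, 23, 24, 25, 28}.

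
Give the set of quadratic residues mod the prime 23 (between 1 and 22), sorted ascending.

1 2 3 4 6 8 9 12 13 16 18

Square k = 1,…,11 (k and 23−k give the same square):
1²=1, 2²=4, 3²=9, 4²=16, 5²≡2, 6²≡13, 7²≡3, 8²≡18, 9²≡12, 10²≡8, 11²≡6 (mod 23).
So the quadratic residues mod 23 are {1, 2, 3, 4, 6, 8, 9, 12, 13, 16, 18}.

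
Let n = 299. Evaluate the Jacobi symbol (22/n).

-1

Pull out 2: since 299 ≡ 3 (mod 8), (2/299) = -1.
Reciprocity: 11 ≡ 3 and 299 ≡ 3 (mod 4), so (11/299) = −(299/11).
Reduce top mod 11: now compute (2/11).
Pull out 2: since 11 ≡ 3 (mod 8), (2/11) = -1.
Reached (1/11) = 1. Collecting the sign flips along the way, the symbol is -1.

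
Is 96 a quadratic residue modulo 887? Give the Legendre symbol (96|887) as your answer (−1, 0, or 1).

1

Pull out 2^5: since 887 ≡ 7 (mod 8), (2/887) = +1, so (2/887)^5 = +1.
Reciprocity: 3 ≡ 3 and 887 ≡ 3 (mod 4), so (3/887) = −(887/3).
Reduce top mod 3: now compute (2/3).
Pull out 2: since 3 ≡ 3 (mod 8), (2/3) = -1.
Reached (1/3) = 1. Collecting the sign flips along the way, the symbol is +1.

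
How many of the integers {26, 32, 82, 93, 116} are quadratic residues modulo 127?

(26/127) = +1 → QR.
(32/127) = +1 → QR.
(82/127) = +1 → QR.
(93/127) = -1 → non-residue.
(116/127) = -1 → non-residue.
Total quadratic residues among the 5: 3.

3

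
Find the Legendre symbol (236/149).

-1

First reduce: 236 ≡ 87 (mod 149).
Reciprocity: 87 ≡ 3 and 149 ≡ 1 (mod 4), so (87/149) = +(149/87).
Reduce top mod 87: now compute (62/87).
Pull out 2: since 87 ≡ 7 (mod 8), (2/87) = +1.
Reciprocity: 31 ≡ 3 and 87 ≡ 3 (mod 4), so (31/87) = −(87/31).
Reduce top mod 31: now compute (25/31).
Reciprocity: 25 ≡ 1 and 31 ≡ 3 (mod 4), so (25/31) = +(31/25).
Reduce top mod 25: now compute (6/25).
Pull out 2: since 25 ≡ 1 (mod 8), (2/25) = +1.
Reciprocity: 3 ≡ 3 and 25 ≡ 1 (mod 4), so (3/25) = +(25/3).
Reduce top mod 3: now compute (1/3).
Reached (1/3) = 1. Collecting the sign flips along the way, the symbol is -1.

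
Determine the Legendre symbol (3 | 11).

1

Euler's criterion: (3/11) ≡ 3^5 (mod 11).
3^2 ≡ 9 (mod 11)
3^4 ≡ 4 (mod 11)
3^5 = 3^(4+1) ≡ 1 (mod 11).
Result is 1, so (3/11) = 1.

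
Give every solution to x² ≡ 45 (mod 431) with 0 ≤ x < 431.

112, 319

Since 431 ≡ 3 (mod 4), a square root of 45 is 45^((431+1)/4) = 45^108 mod 431.
Repeated squaring: 45^2≡301, 45^4≡91, 45^8≡92, 45^16≡275, 45^32≡200, 45^64≡348 (mod 431).
45^108 = 45^(64+32+8+4) ≡ 319 (mod 431).
Check: 319² = 101761 ≡ 45 (mod 431). The two roots are 112 and 319.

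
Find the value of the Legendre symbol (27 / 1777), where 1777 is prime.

Reciprocity: 27 ≡ 3 and 1777 ≡ 1 (mod 4), so (27/1777) = +(1777/27).
Reduce top mod 27: now compute (22/27).
Pull out 2: since 27 ≡ 3 (mod 8), (2/27) = -1.
Reciprocity: 11 ≡ 3 and 27 ≡ 3 (mod 4), so (11/27) = −(27/11).
Reduce top mod 11: now compute (5/11).
Reciprocity: 5 ≡ 1 and 11 ≡ 3 (mod 4), so (5/11) = +(11/5).
Reduce top mod 5: now compute (1/5).
Reached (1/5) = 1. Collecting the sign flips along the way, the symbol is +1.

1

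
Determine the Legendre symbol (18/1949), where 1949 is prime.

-1

Pull out 2: since 1949 ≡ 5 (mod 8), (2/1949) = -1.
Reciprocity: 9 ≡ 1 and 1949 ≡ 1 (mod 4), so (9/1949) = +(1949/9).
Reduce top mod 9: now compute (5/9).
Reciprocity: 5 ≡ 1 and 9 ≡ 1 (mod 4), so (5/9) = +(9/5).
Reduce top mod 5: now compute (4/5).
Pull out 2^2: since 5 ≡ 5 (mod 8), (2/5) = -1, so (2/5)^2 = +1.
Reached (1/5) = 1. Collecting the sign flips along the way, the symbol is -1.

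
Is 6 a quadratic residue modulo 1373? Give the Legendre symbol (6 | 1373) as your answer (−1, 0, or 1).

1

Pull out 2: since 1373 ≡ 5 (mod 8), (2/1373) = -1.
Reciprocity: 3 ≡ 3 and 1373 ≡ 1 (mod 4), so (3/1373) = +(1373/3).
Reduce top mod 3: now compute (2/3).
Pull out 2: since 3 ≡ 3 (mod 8), (2/3) = -1.
Reached (1/3) = 1. Collecting the sign flips along the way, the symbol is +1.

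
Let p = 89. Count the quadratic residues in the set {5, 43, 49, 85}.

(5/89) = +1 → QR.
(43/89) = -1 → non-residue.
(49/89) = +1 → QR.
(85/89) = +1 → QR.
Total quadratic residues among the 4: 3.

3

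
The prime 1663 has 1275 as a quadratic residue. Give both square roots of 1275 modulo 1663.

Since 1663 ≡ 3 (mod 4), a square root of 1275 is 1275^((1663+1)/4) = 1275^416 mod 1663.
Repeated squaring: 1275^2≡874, 1275^4≡559, 1275^8≡1500, 1275^16≡1624, 1275^32≡1521, 1275^64≡208, 1275^128≡26, 1275^256≡676 (mod 1663).
1275^416 = 1275^(256+128+32) ≡ 371 (mod 1663).
Check: 371² = 137641 ≡ 1275 (mod 1663). The two roots are 371 and 1292.

371, 1292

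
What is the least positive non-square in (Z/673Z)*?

5

(2/673) = +1, so 2 is a residue.
(3/673) = +1, so 3 is a residue.
(4/673) = +1, so 4 is a residue.
(5/673) = −1, so 5 is the smallest positive non-residue mod 673.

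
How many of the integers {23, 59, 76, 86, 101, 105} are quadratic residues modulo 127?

(23/127) = -1 → non-residue.
(59/127) = -1 → non-residue.
(76/127) = +1 → QR.
(86/127) = -1 → non-residue.
(101/127) = -1 → non-residue.
(105/127) = -1 → non-residue.
Total quadratic residues among the 6: 1.

1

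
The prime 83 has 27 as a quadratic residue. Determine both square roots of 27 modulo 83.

Since 83 ≡ 3 (mod 4), a square root of 27 is 27^((83+1)/4) = 27^21 mod 83.
Repeated squaring: 27^2≡65, 27^4≡75, 27^8≡64, 27^16≡29 (mod 83).
27^21 = 27^(16+4+1) ≡ 44 (mod 83).
Check: 44² = 1936 ≡ 27 (mod 83). The two roots are 39 and 44.

39, 44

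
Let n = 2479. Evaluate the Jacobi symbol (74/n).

0

Pull out 2: since 2479 ≡ 7 (mod 8), (2/2479) = +1.
Reciprocity: 37 ≡ 1 and 2479 ≡ 3 (mod 4), so (37/2479) = +(2479/37).
Reduce top mod 37: now compute (0/37).
Top reduces to 0: gcd > 1, so the symbol is 0.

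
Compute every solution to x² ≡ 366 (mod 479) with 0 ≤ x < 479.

193, 286

Since 479 ≡ 3 (mod 4), a square root of 366 is 366^((479+1)/4) = 366^120 mod 479.
Repeated squaring: 366^2≡315, 366^4≡72, 366^8≡394, 366^16≡40, 366^32≡163, 366^64≡224 (mod 479).
366^120 = 366^(64+32+16+8) ≡ 193 (mod 479).
Check: 193² = 37249 ≡ 366 (mod 479). The two roots are 193 and 286.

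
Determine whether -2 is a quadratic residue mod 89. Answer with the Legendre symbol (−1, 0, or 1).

1

Euler's criterion: (-2/89) ≡ 87^44 (mod 89).
87^2 ≡ 4 (mod 89)
87^4 ≡ 16 (mod 89)
87^8 ≡ 78 (mod 89)
87^16 ≡ 32 (mod 89)
87^32 ≡ 45 (mod 89)
87^44 = 87^(32+8+4) ≡ 1 (mod 89).
Result is 1, so (-2/89) = 1.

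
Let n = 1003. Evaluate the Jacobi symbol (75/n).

Reciprocity: 75 ≡ 3 and 1003 ≡ 3 (mod 4), so (75/1003) = −(1003/75).
Reduce top mod 75: now compute (28/75).
Pull out 2^2: since 75 ≡ 3 (mod 8), (2/75) = -1, so (2/75)^2 = +1.
Reciprocity: 7 ≡ 3 and 75 ≡ 3 (mod 4), so (7/75) = −(75/7).
Reduce top mod 7: now compute (5/7).
Reciprocity: 5 ≡ 1 and 7 ≡ 3 (mod 4), so (5/7) = +(7/5).
Reduce top mod 5: now compute (2/5).
Pull out 2: since 5 ≡ 5 (mod 8), (2/5) = -1.
Reached (1/5) = 1. Collecting the sign flips along the way, the symbol is -1.

-1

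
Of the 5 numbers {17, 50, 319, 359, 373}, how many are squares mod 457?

4

(17/457) = +1 → QR.
(50/457) = +1 → QR.
(319/457) = -1 → non-residue.
(359/457) = +1 → QR.
(373/457) = +1 → QR.
Total quadratic residues among the 5: 4.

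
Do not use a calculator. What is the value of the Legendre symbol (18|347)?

-1

Euler's criterion: (18/347) ≡ 18^173 (mod 347).
18^2 ≡ 324 (mod 347)
18^4 ≡ 182 (mod 347)
18^8 ≡ 159 (mod 347)
18^16 ≡ 297 (mod 347)
18^32 ≡ 71 (mod 347)
18^64 ≡ 183 (mod 347)
18^128 ≡ 177 (mod 347)
18^173 = 18^(128+32+8+4+1) ≡ 346 (mod 347).
Result is 346 ≡ −1, so (18/347) = −1.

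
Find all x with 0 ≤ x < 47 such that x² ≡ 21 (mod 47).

Since 47 ≡ 3 (mod 4), a square root of 21 is 21^((47+1)/4) = 21^12 mod 47.
Repeated squaring: 21^2≡18, 21^4≡42, 21^8≡25 (mod 47).
21^12 = 21^(8+4) ≡ 16 (mod 47).
Check: 16² = 256 ≡ 21 (mod 47). The two roots are 16 and 31.

16, 31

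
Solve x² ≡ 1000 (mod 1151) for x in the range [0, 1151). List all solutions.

Since 1151 ≡ 3 (mod 4), a square root of 1000 is 1000^((1151+1)/4) = 1000^288 mod 1151.
Repeated squaring: 1000^2≡932, 1000^4≡770, 1000^8≡135, 1000^16≡960, 1000^32≡800, 1000^64≡44, 1000^128≡785, 1000^256≡440 (mod 1151).
1000^288 = 1000^(256+32) ≡ 945 (mod 1151).
Check: 945² = 893025 ≡ 1000 (mod 1151). The two roots are 206 and 945.

206, 945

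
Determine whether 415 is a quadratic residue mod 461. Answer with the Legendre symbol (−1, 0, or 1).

-1

Reciprocity: 415 ≡ 3 and 461 ≡ 1 (mod 4), so (415/461) = +(461/415).
Reduce top mod 415: now compute (46/415).
Pull out 2: since 415 ≡ 7 (mod 8), (2/415) = +1.
Reciprocity: 23 ≡ 3 and 415 ≡ 3 (mod 4), so (23/415) = −(415/23).
Reduce top mod 23: now compute (1/23).
Reached (1/23) = 1. Collecting the sign flips along the way, the symbol is -1.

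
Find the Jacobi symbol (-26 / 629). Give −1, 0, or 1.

First reduce: -26 ≡ 603 (mod 629).
Reciprocity: 603 ≡ 3 and 629 ≡ 1 (mod 4), so (603/629) = +(629/603).
Reduce top mod 603: now compute (26/603).
Pull out 2: since 603 ≡ 3 (mod 8), (2/603) = -1.
Reciprocity: 13 ≡ 1 and 603 ≡ 3 (mod 4), so (13/603) = +(603/13).
Reduce top mod 13: now compute (5/13).
Reciprocity: 5 ≡ 1 and 13 ≡ 1 (mod 4), so (5/13) = +(13/5).
Reduce top mod 5: now compute (3/5).
Reciprocity: 3 ≡ 3 and 5 ≡ 1 (mod 4), so (3/5) = +(5/3).
Reduce top mod 3: now compute (2/3).
Pull out 2: since 3 ≡ 3 (mod 8), (2/3) = -1.
Reached (1/3) = 1. Collecting the sign flips along the way, the symbol is +1.

1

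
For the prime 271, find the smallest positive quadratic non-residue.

3

(2/271) = +1, so 2 is a residue.
(3/271) = −1, so 3 is the smallest positive non-residue mod 271.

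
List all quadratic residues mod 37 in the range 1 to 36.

1, 3, 4, 7, 9, 10, 11, 12, 16, 21, 25, 26, 27, 28, 30, 33, 34, 36

Square k = 1,…,18 (k and 37−k give the same square):
1²=1, 2²=4, 3²=9, 4²=16, 5²=25, 6²=36, 7²≡12, 8²≡27, 9²≡7, 10²≡26, 11²≡10, 12²≡33, 13²≡21, 14²≡11, 15²≡3, 16²≡34, 17²≡30, 18²≡28 (mod 37).
So the quadratic residues mod 37 are {1, 3, 4, 7, 9, 10, 11, 12, 16, 21, 25, 26, 27, 28, 30, 33, 34, 36}.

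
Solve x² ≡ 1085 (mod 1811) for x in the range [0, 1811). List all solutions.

Since 1811 ≡ 3 (mod 4), a square root of 1085 is 1085^((1811+1)/4) = 1085^453 mod 1811.
Repeated squaring: 1085^2≡75, 1085^4≡192, 1085^8≡644, 1085^16≡17, 1085^32≡289, 1085^64≡215, 1085^128≡950, 1085^256≡622 (mod 1811).
1085^453 = 1085^(256+128+64+4+1) ≡ 334 (mod 1811).
Check: 334² = 111556 ≡ 1085 (mod 1811). The two roots are 334 and 1477.

334, 1477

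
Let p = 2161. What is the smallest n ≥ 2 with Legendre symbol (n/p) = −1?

(2/2161) = +1, so 2 is a residue.
(3/2161) = +1, so 3 is a residue.
(4/2161) = +1, so 4 is a residue.
(5/2161) = +1, so 5 is a residue.
(6/2161) = +1, so 6 is a residue.
(7/2161) = −1, so 7 is the smallest positive non-residue mod 2161.

7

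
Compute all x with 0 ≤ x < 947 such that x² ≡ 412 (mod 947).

Since 947 ≡ 3 (mod 4), a square root of 412 is 412^((947+1)/4) = 412^237 mod 947.
Repeated squaring: 412^2≡231, 412^4≡329, 412^8≡283, 412^16≡541, 412^32≡58, 412^64≡523, 412^128≡793 (mod 947).
412^237 = 412^(128+64+32+8+4+1) ≡ 507 (mod 947).
Check: 507² = 257049 ≡ 412 (mod 947). The two roots are 440 and 507.

440, 507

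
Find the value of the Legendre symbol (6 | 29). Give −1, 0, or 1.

Euler's criterion: (6/29) ≡ 6^14 (mod 29).
6^2 ≡ 7 (mod 29)
6^4 ≡ 20 (mod 29)
6^8 ≡ 23 (mod 29)
6^14 = 6^(8+4+2) ≡ 1 (mod 29).
Result is 1, so (6/29) = 1.

1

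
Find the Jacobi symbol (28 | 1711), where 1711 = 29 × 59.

1

Pull out 2^2: since 1711 ≡ 7 (mod 8), (2/1711) = +1, so (2/1711)^2 = +1.
Reciprocity: 7 ≡ 3 and 1711 ≡ 3 (mod 4), so (7/1711) = −(1711/7).
Reduce top mod 7: now compute (3/7).
Reciprocity: 3 ≡ 3 and 7 ≡ 3 (mod 4), so (3/7) = −(7/3).
Reduce top mod 3: now compute (1/3).
Reached (1/3) = 1. Collecting the sign flips along the way, the symbol is +1.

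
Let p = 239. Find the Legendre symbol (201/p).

Euler's criterion: (201/239) ≡ 201^119 (mod 239).
201^2 ≡ 10 (mod 239)
201^4 ≡ 100 (mod 239)
201^8 ≡ 201 (mod 239)
201^16 ≡ 10 (mod 239)
201^32 ≡ 100 (mod 239)
201^64 ≡ 201 (mod 239)
201^119 = 201^(64+32+16+4+2+1) ≡ 1 (mod 239).
Result is 1, so (201/239) = 1.

1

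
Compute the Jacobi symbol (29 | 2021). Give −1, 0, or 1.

1

Reciprocity: 29 ≡ 1 and 2021 ≡ 1 (mod 4), so (29/2021) = +(2021/29).
Reduce top mod 29: now compute (20/29).
Pull out 2^2: since 29 ≡ 5 (mod 8), (2/29) = -1, so (2/29)^2 = +1.
Reciprocity: 5 ≡ 1 and 29 ≡ 1 (mod 4), so (5/29) = +(29/5).
Reduce top mod 5: now compute (4/5).
Pull out 2^2: since 5 ≡ 5 (mod 8), (2/5) = -1, so (2/5)^2 = +1.
Reached (1/5) = 1. Collecting the sign flips along the way, the symbol is +1.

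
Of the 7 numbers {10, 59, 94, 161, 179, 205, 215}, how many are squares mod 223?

(10/223) = -1 → non-residue.
(59/223) = -1 → non-residue.
(94/223) = +1 → QR.
(161/223) = -1 → non-residue.
(179/223) = +1 → QR.
(205/223) = -1 → non-residue.
(215/223) = -1 → non-residue.
Total quadratic residues among the 7: 2.

2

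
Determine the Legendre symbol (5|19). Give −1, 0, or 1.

1

Reciprocity: 5 ≡ 1 and 19 ≡ 3 (mod 4), so (5/19) = +(19/5).
Reduce top mod 5: now compute (4/5).
Pull out 2^2: since 5 ≡ 5 (mod 8), (2/5) = -1, so (2/5)^2 = +1.
Reached (1/5) = 1. Collecting the sign flips along the way, the symbol is +1.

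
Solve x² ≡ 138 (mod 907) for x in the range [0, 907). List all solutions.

Since 907 ≡ 3 (mod 4), a square root of 138 is 138^((907+1)/4) = 138^227 mod 907.
Repeated squaring: 138^2≡904, 138^4≡9, 138^8≡81, 138^16≡212, 138^32≡501, 138^64≡669, 138^128≡410 (mod 907).
138^227 = 138^(128+64+32+2+1) ≡ 731 (mod 907).
Check: 731² = 534361 ≡ 138 (mod 907). The two roots are 176 and 731.

176, 731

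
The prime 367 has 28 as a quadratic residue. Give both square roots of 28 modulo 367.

Since 367 ≡ 3 (mod 4), a square root of 28 is 28^((367+1)/4) = 28^92 mod 367.
Repeated squaring: 28^2≡50, 28^4≡298, 28^8≡357, 28^16≡100, 28^32≡91, 28^64≡207 (mod 367).
28^92 = 28^(64+16+8+4) ≡ 94 (mod 367).
Check: 94² = 8836 ≡ 28 (mod 367). The two roots are 94 and 273.

94, 273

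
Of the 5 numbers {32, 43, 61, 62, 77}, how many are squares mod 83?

(32/83) = -1 → non-residue.
(43/83) = -1 → non-residue.
(61/83) = +1 → QR.
(62/83) = -1 → non-residue.
(77/83) = +1 → QR.
Total quadratic residues among the 5: 2.

2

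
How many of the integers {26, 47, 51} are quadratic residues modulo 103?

(26/103) = +1 → QR.
(47/103) = -1 → non-residue.
(51/103) = -1 → non-residue.
Total quadratic residues among the 3: 1.

1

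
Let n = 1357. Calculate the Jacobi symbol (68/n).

-1

Pull out 2^2: since 1357 ≡ 5 (mod 8), (2/1357) = -1, so (2/1357)^2 = +1.
Reciprocity: 17 ≡ 1 and 1357 ≡ 1 (mod 4), so (17/1357) = +(1357/17).
Reduce top mod 17: now compute (14/17).
Pull out 2: since 17 ≡ 1 (mod 8), (2/17) = +1.
Reciprocity: 7 ≡ 3 and 17 ≡ 1 (mod 4), so (7/17) = +(17/7).
Reduce top mod 7: now compute (3/7).
Reciprocity: 3 ≡ 3 and 7 ≡ 3 (mod 4), so (3/7) = −(7/3).
Reduce top mod 3: now compute (1/3).
Reached (1/3) = 1. Collecting the sign flips along the way, the symbol is -1.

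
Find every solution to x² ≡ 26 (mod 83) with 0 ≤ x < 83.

Since 83 ≡ 3 (mod 4), a square root of 26 is 26^((83+1)/4) = 26^21 mod 83.
Repeated squaring: 26^2≡12, 26^4≡61, 26^8≡69, 26^16≡30 (mod 83).
26^21 = 26^(16+4+1) ≡ 21 (mod 83).
Check: 21² = 441 ≡ 26 (mod 83). The two roots are 21 and 62.

21, 62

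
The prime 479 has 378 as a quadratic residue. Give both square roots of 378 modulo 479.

162, 317

Since 479 ≡ 3 (mod 4), a square root of 378 is 378^((479+1)/4) = 378^120 mod 479.
Repeated squaring: 378^2≡142, 378^4≡46, 378^8≡200, 378^16≡243, 378^32≡132, 378^64≡180 (mod 479).
378^120 = 378^(64+32+16+8) ≡ 162 (mod 479).
Check: 162² = 26244 ≡ 378 (mod 479). The two roots are 162 and 317.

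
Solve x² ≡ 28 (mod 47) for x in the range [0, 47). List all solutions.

13, 34

Since 47 ≡ 3 (mod 4), a square root of 28 is 28^((47+1)/4) = 28^12 mod 47.
Repeated squaring: 28^2≡32, 28^4≡37, 28^8≡6 (mod 47).
28^12 = 28^(8+4) ≡ 34 (mod 47).
Check: 34² = 1156 ≡ 28 (mod 47). The two roots are 13 and 34.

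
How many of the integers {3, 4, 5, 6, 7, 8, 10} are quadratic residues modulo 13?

3

(3/13) = +1 → QR.
(4/13) = +1 → QR.
(5/13) = -1 → non-residue.
(6/13) = -1 → non-residue.
(7/13) = -1 → non-residue.
(8/13) = -1 → non-residue.
(10/13) = +1 → QR.
Total quadratic residues among the 7: 3.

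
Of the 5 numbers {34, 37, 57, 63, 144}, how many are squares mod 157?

(34/157) = -1 → non-residue.
(37/157) = +1 → QR.
(57/157) = +1 → QR.
(63/157) = -1 → non-residue.
(144/157) = +1 → QR.
Total quadratic residues among the 5: 3.

3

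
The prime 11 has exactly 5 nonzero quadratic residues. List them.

Square k = 1,…,5 (k and 11−k give the same square):
1²=1, 2²=4, 3²=9, 4²≡5, 5²≡3 (mod 11).
So the quadratic residues mod 11 are {1, 3, 4, 5, 9}.

1 3 4 5 9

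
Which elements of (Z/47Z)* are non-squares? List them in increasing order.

Square k = 1,…,23 (k and 47−k give the same square):
1²=1, 2²=4, 3²=9, 4²=16, 5²=25, 6²=36, 7²≡2, 8²≡17, 9²≡34, 10²≡6, 11²≡27, 12²≡3, 13²≡28, 14²≡8, 15²≡37, 16²≡21, 17²≡7, 18²≡42, 19²≡32, 20²≡24, 21²≡18, 22²≡14, 23²≡12 (mod 47).
The residues are {1, 2, 3, 4, 6, 7, 8, 9, 12, 14, 16, 17, 18, 21, 24, 25, 27, 28, 32, 34, 36, 37, 42}; the non-residues are the remaining 23 nonzero classes.

5 10 11 13 15 19 20 22 23 26 29 30 31 33 35 38 39 40 41 43 44 45 46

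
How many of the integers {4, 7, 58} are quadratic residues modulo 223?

3

(4/223) = +1 → QR.
(7/223) = +1 → QR.
(58/223) = +1 → QR.
Total quadratic residues among the 3: 3.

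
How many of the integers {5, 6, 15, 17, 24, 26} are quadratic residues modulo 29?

(5/29) = +1 → QR.
(6/29) = +1 → QR.
(15/29) = -1 → non-residue.
(17/29) = -1 → non-residue.
(24/29) = +1 → QR.
(26/29) = -1 → non-residue.
Total quadratic residues among the 6: 3.

3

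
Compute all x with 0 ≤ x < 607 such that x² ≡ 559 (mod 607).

Since 607 ≡ 3 (mod 4), a square root of 559 is 559^((607+1)/4) = 559^152 mod 607.
Repeated squaring: 559^2≡483, 559^4≡201, 559^8≡339, 559^16≡198, 559^32≡356, 559^64≡480, 559^128≡347 (mod 607).
559^152 = 559^(128+16+8) ≡ 137 (mod 607).
Check: 137² = 18769 ≡ 559 (mod 607). The two roots are 137 and 470.

137, 470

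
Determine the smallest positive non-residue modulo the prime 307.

(2/307) = −1, so 2 is the smallest positive non-residue mod 307.

2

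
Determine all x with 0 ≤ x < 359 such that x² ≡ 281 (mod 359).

Since 359 ≡ 3 (mod 4), a square root of 281 is 281^((359+1)/4) = 281^90 mod 359.
Repeated squaring: 281^2≡340, 281^4≡2, 281^8≡4, 281^16≡16, 281^32≡256, 281^64≡198 (mod 359).
281^90 = 281^(64+16+8+2) ≡ 121 (mod 359).
Check: 121² = 14641 ≡ 281 (mod 359). The two roots are 121 and 238.

121, 238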